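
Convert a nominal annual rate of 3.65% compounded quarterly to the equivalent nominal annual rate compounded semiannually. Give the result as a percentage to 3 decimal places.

EAR = (1 + 0.0365/4)^4 − 1 = 0.037003.
Solve (1 + r/2)^2 = 1.037003: r/2 = 1.037003^(1/2) − 1 = 0.018333, so r = 0.036667 = 3.667%.

3.667%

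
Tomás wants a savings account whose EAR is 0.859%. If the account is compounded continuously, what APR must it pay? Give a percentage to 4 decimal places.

0.8553%

Continuous: nominal r satisfies e^r − 1 = 0.00859.
r = ln(1 + 0.00859) = ln(1.00859) = 0.008553 = 0.8553%.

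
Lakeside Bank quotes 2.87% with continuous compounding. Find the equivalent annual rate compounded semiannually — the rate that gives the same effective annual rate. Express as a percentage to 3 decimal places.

EAR under continuous compounding: e^0.0287 − 1 = 0.029116.
Solve (1 + r/2)^2 = 1.029116: r/2 = 1.029116^(1/2) − 1 = 0.014453, so r = 0.028907 = 2.891%.

2.891%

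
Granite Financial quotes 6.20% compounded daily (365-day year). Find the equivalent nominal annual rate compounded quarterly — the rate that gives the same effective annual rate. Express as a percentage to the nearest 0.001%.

EAR = (1 + 0.0620/365)^365 − 1 = 0.063957.
Solve (1 + r/4)^4 = 1.063957: r/4 = 1.063957^(1/4) − 1 = 0.015619, so r = 0.062478 = 6.248%.

6.248%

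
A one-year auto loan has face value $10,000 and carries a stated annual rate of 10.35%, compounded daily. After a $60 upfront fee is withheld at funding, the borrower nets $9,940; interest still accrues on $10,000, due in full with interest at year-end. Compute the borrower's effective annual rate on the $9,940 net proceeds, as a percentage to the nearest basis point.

Amount owed after one year: 10,000 × (1 + 0.1035/365)^365 = 10,000 × 1.109030 = $11,090.30.
Effective rate on net proceeds: 11,090.30 / 9,940 − 1 = 0.115724 = 11.57%.

11.57%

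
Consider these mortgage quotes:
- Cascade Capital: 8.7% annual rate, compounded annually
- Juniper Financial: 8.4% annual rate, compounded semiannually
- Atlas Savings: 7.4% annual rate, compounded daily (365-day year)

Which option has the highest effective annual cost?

Cascade Capital: compounded annually, EAR = 8.700%
Juniper Financial: (1 + 0.084/2)^2 − 1 = 8.576%
Atlas Savings: (1 + 0.074/365)^365 − 1 = 7.680%
The highest effective annual rate is Cascade Capital at 8.700%.

Cascade Capital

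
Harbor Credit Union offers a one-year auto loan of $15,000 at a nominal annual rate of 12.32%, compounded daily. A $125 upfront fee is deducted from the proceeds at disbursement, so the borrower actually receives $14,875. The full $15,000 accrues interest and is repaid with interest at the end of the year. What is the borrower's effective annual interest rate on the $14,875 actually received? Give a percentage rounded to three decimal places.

14.059%

Amount owed after one year: 15,000 × (1 + 0.1232/365)^365 = 15,000 × 1.131087 = $16,966.31.
Effective rate on net proceeds: 16,966.31 / 14,875 − 1 = 0.140592 = 14.059%.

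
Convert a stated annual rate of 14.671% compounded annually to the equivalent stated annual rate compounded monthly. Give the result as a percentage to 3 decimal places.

Compounded annually, EAR = nominal = 0.146710.
Solve (1 + r/12)^12 = 1.146710: r/12 = 1.146710^(1/12) − 1 = 0.011473, so r = 0.137681 = 13.768%.

13.768%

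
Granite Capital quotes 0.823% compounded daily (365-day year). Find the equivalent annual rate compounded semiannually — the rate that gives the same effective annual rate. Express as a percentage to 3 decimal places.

EAR = (1 + 0.00823/365)^365 − 1 = 0.008264.
Solve (1 + r/2)^2 = 1.008264: r/2 = 1.008264^(1/2) − 1 = 0.004123, so r = 0.008247 = 0.825%.

0.825%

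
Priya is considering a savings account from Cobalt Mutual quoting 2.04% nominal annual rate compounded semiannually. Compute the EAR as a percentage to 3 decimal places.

EAR = (1 + 0.0204/2)^2 − 1.
= 1.020504 − 1 = 2.050%.

2.050%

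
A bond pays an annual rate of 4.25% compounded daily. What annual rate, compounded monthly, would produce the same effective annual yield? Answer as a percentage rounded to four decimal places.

EAR = (1 + 0.0425/365)^365 − 1 = 0.043413.
Solve (1 + r/12)^12 = 1.043413: r/12 = 1.043413^(1/12) − 1 = 0.003548, so r = 0.042573 = 4.2573%.

4.2573%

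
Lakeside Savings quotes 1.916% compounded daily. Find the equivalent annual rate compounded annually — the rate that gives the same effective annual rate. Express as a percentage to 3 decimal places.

1.934%

EAR = (1 + 0.01916/365)^365 − 1 = 0.019344.
Compounded annually, the equivalent nominal rate is the EAR itself: 1.934%.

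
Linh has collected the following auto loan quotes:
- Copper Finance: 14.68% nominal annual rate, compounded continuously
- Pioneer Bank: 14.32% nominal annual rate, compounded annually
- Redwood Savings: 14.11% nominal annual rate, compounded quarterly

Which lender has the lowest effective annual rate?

Copper Finance: e^0.1468 − 1 = 15.812%
Pioneer Bank: compounded annually, EAR = 14.320%
Redwood Savings: (1 + 0.1411/4)^4 − 1 = 14.874%
The lowest effective annual rate is Pioneer Bank at 14.320%.

Pioneer Bank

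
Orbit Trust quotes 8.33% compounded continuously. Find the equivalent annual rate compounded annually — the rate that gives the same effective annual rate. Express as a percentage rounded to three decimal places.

8.687%

EAR under continuous compounding: e^0.0833 − 1 = 0.086868.
Compounded annually, the equivalent nominal rate is the EAR itself: 8.687%.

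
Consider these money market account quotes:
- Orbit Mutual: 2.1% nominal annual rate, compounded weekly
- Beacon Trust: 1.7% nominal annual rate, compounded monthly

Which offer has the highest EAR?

Orbit Mutual

Orbit Mutual: (1 + 0.021/52)^52 − 1 = 2.122%
Beacon Trust: (1 + 0.017/12)^12 − 1 = 1.713%
The highest effective annual rate is Orbit Mutual at 2.122%.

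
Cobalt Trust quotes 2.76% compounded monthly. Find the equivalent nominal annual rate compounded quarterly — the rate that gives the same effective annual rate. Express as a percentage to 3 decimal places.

EAR = (1 + 0.0276/12)^12 − 1 = 0.027952.
Solve (1 + r/4)^4 = 1.027952: r/4 = 1.027952^(1/4) − 1 = 0.006916, so r = 0.027664 = 2.766%.

2.766%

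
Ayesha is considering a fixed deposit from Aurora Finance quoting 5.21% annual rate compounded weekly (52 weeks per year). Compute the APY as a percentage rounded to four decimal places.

EAR = (1 + 0.0521/52)^52 − 1.
= 1.053454 − 1 = 5.3454%.

5.3454%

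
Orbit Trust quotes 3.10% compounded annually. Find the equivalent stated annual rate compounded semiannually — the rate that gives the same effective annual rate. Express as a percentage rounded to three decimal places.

3.076%

Compounded annually, EAR = nominal = 0.031000.
Solve (1 + r/2)^2 = 1.031000: r/2 = 1.031000^(1/2) − 1 = 0.015382, so r = 0.030763 = 3.076%.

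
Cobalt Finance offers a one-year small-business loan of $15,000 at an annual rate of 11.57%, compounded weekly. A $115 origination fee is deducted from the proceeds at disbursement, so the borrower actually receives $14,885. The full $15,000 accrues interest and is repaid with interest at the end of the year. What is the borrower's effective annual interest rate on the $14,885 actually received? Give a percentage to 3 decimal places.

13.119%

Amount owed after one year: 15,000 × (1 + 0.1157/52)^52 = 15,000 × 1.122515 = $16,837.72.
Effective rate on net proceeds: 16,837.72 / 14,885 − 1 = 0.131187 = 13.119%.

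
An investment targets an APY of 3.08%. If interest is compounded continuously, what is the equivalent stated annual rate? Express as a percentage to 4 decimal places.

Continuous: nominal r satisfies e^r − 1 = 0.0308.
r = ln(1 + 0.0308) = ln(1.0308) = 0.030335 = 3.0335%.

3.0335%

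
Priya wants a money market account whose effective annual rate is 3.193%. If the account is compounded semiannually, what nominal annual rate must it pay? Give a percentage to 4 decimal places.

3.1679%

(1 + r/2)^2 − 1 = 0.03193, so 1 + r/2 = 1.03193^(1/2).
r/2 = 0.015840, so r = 0.031679 = 3.1679%.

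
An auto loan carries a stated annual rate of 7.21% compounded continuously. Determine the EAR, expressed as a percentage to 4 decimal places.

7.4763%

With continuous compounding, EAR = e^0.0721 − 1.
e^0.0721 = 1.074763, so EAR = 0.074763 = 7.4763%.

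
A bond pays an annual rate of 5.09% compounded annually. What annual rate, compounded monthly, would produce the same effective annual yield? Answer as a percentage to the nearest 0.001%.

4.975%

Compounded annually, EAR = nominal = 0.050900.
Solve (1 + r/12)^12 = 1.050900: r/12 = 1.050900^(1/12) − 1 = 0.004146, so r = 0.049750 = 4.975%.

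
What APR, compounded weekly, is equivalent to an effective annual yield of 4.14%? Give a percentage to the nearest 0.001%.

4.058%

(1 + r/52)^52 − 1 = 0.0414, so 1 + r/52 = 1.0414^(1/52).
r/52 = 0.000780, so r = 0.040582 = 4.058%.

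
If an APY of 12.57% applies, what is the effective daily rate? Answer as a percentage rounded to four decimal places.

0.0324%

The per-day rate i satisfies (1 + i)^365 = 1 + 0.1257.
i = 1.1257^(1/365) − 1 = 0.0003245 = 0.0324%.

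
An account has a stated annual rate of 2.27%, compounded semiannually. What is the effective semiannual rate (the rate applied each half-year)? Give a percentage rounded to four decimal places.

1.1350%

With a nominal annual rate compounded semiannually, the periodic rate is the nominal rate divided by 2.
i = 0.0227 / 2 = 0.0113500 = 1.1350%.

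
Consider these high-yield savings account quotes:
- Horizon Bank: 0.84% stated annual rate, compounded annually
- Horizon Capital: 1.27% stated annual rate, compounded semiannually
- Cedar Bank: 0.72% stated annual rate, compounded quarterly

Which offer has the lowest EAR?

Cedar Bank

Horizon Bank: compounded annually, EAR = 0.840%
Horizon Capital: (1 + 0.0127/2)^2 − 1 = 1.274%
Cedar Bank: (1 + 0.0072/4)^4 − 1 = 0.722%
The lowest effective annual rate is Cedar Bank at 0.722%.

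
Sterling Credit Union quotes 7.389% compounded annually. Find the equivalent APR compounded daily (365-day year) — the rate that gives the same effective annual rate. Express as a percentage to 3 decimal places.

Compounded annually, EAR = nominal = 0.073890.
Solve (1 + r/365)^365 = 1.073890: r/365 = 1.073890^(1/365) − 1 = 0.000195, so r = 0.071295 = 7.129%.

7.129%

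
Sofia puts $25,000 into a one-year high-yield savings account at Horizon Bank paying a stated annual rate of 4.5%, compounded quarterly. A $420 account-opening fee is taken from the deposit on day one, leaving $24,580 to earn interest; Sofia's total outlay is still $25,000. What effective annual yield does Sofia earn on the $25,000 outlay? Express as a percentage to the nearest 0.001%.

2.820%

Value after one year: 24,580 × (1 + 0.045/4)^4 = 24,580 × 1.045765 = $25,704.91.
Effective yield on the $25,000 outlay: 25,704.91 / 25,000 − 1 = 0.028196 = 2.820%.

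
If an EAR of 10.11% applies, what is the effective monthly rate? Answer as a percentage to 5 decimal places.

0.80581%

The per-month rate i satisfies (1 + i)^12 = 1 + 0.1011.
i = 1.1011^(1/12) − 1 = 0.0080581 = 0.80581%.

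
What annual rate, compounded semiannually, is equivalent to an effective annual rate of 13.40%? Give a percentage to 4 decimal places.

12.9789%

(1 + r/2)^2 − 1 = 0.1340, so 1 + r/2 = 1.1340^(1/2).
r/2 = 0.064894, so r = 0.129789 = 12.9789%.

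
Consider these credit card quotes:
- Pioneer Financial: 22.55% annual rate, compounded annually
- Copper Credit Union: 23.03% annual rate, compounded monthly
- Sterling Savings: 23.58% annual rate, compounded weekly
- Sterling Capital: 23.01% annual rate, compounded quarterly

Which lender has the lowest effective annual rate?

Pioneer Financial: compounded annually, EAR = 22.550%
Copper Credit Union: (1 + 0.2303/12)^12 − 1 = 25.623%
Sterling Savings: (1 + 0.2358/52)^52 − 1 = 26.525%
Sterling Capital: (1 + 0.2301/4)^4 − 1 = 25.073%
The lowest effective annual rate is Pioneer Financial at 22.550%.

Pioneer Financial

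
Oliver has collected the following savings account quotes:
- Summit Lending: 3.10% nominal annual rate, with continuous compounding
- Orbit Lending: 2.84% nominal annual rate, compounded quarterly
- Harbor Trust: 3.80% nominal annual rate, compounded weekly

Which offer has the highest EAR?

Summit Lending: e^0.0310 − 1 = 3.149%
Orbit Lending: (1 + 0.0284/4)^4 − 1 = 2.870%
Harbor Trust: (1 + 0.0380/52)^52 − 1 = 3.872%
The highest effective annual rate is Harbor Trust at 3.872%.

Harbor Trust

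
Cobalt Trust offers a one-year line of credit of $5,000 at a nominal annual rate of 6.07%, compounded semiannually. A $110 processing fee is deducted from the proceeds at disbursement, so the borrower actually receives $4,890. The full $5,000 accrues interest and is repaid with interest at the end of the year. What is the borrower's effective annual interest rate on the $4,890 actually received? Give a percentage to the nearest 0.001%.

Amount owed after one year: 5,000 × (1 + 0.0607/2)^2 = 5,000 × 1.061621 = $5,308.11.
Effective rate on net proceeds: 5,308.11 / 4,890 − 1 = 0.085502 = 8.550%.

8.550%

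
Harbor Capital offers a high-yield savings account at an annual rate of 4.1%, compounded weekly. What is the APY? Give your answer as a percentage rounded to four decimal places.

EAR = (1 + 0.041/52)^52 − 1.
= (1 + 0.000788)^52 − 1 = 1.041835 − 1 = 4.1835%.

4.1835%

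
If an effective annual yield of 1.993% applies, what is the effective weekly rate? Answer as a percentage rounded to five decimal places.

0.03796%

The per-week rate i satisfies (1 + i)^52 = 1 + 0.01993.
i = 1.01993^(1/52) − 1 = 0.0003796 = 0.03796%.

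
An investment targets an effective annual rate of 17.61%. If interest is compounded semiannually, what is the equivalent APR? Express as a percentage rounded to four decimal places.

16.8963%

(1 + r/2)^2 − 1 = 0.1761, so 1 + r/2 = 1.1761^(1/2).
r/2 = 0.084481, so r = 0.168963 = 16.8963%.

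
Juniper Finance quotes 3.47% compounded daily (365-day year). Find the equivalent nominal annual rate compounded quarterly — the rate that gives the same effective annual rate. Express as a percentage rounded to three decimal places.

3.485%

EAR = (1 + 0.0347/365)^365 − 1 = 0.035307.
Solve (1 + r/4)^4 = 1.035307: r/4 = 1.035307^(1/4) − 1 = 0.008712, so r = 0.034849 = 3.485%.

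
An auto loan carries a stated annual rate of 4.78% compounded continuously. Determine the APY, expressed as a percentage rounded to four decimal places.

With continuous compounding, EAR = e^0.0478 − 1.
e^0.0478 = 1.048961, so EAR = 0.048961 = 4.8961%.

4.8961%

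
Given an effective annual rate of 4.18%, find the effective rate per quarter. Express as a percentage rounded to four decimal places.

1.0290%

The per-quarter rate i satisfies (1 + i)^4 = 1 + 0.0418.
i = 1.0418^(1/4) − 1 = 0.0102901 = 1.0290%.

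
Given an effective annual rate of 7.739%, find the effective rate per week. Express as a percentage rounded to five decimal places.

0.14345%

The per-week rate i satisfies (1 + i)^52 = 1 + 0.07739.
i = 1.07739^(1/52) − 1 = 0.0014345 = 0.14345%.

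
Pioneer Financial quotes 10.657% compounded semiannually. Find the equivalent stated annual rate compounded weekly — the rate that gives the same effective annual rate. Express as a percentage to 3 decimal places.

10.393%

EAR = (1 + 0.10657/2)^2 − 1 = 0.109409.
Solve (1 + r/52)^52 = 1.109409: r/52 = 1.109409^(1/52) − 1 = 0.001999, so r = 0.103931 = 10.393%.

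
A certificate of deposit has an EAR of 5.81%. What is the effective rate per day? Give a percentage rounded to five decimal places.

The per-day rate i satisfies (1 + i)^365 = 1 + 0.0581.
i = 1.0581^(1/365) − 1 = 0.0001547 = 0.01547%.

0.01547%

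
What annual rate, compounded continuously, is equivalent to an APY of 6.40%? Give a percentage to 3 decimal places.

6.204%

Continuous: nominal r satisfies e^r − 1 = 0.0640.
r = ln(1 + 0.0640) = ln(1.0640) = 0.062035 = 6.204%.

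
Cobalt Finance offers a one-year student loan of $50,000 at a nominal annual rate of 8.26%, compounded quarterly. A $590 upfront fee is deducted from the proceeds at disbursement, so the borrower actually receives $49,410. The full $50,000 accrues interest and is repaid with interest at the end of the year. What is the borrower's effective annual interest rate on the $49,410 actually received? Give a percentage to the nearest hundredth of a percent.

Amount owed after one year: 50,000 × (1 + 0.0826/4)^4 = 50,000 × 1.085194 = $54,259.70.
Effective rate on net proceeds: 54,259.70 / 49,410 − 1 = 0.098152 = 9.82%.

9.82%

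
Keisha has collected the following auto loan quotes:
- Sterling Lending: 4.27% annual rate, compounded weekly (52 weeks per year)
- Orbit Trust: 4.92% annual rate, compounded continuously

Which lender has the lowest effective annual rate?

Sterling Lending

Sterling Lending: (1 + 0.0427/52)^52 − 1 = 4.361%
Orbit Trust: e^0.0492 − 1 = 5.043%
The lowest effective annual rate is Sterling Lending at 4.361%.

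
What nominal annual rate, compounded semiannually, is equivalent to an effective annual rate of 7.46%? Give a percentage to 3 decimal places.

7.326%

(1 + r/2)^2 − 1 = 0.0746, so 1 + r/2 = 1.0746^(1/2).
r/2 = 0.036629, so r = 0.073258 = 7.326%.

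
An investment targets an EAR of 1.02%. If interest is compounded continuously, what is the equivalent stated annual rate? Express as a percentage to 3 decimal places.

1.015%

Continuous: nominal r satisfies e^r − 1 = 0.0102.
r = ln(1 + 0.0102) = ln(1.0102) = 0.010148 = 1.015%.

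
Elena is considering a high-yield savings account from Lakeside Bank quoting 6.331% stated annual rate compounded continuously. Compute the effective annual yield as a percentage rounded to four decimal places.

6.5357%

With continuous compounding, EAR = e^0.06331 − 1.
e^0.06331 = 1.065357, so EAR = 0.065357 = 6.5357%.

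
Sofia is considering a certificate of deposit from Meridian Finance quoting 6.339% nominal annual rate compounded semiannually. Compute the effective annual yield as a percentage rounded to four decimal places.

EAR = (1 + 0.06339/2)^2 − 1.
= (1 + 0.031695)^2 − 1 = 1.064395 − 1 = 6.4395%.

6.4395%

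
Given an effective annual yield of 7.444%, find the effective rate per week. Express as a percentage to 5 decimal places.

The per-week rate i satisfies (1 + i)^52 = 1 + 0.07444.
i = 1.07444^(1/52) − 1 = 0.0013817 = 0.13817%.

0.13817%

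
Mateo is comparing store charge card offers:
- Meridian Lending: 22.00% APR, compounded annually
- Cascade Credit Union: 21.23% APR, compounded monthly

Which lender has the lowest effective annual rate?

Meridian Lending

Meridian Lending: compounded annually, EAR = 22.000%
Cascade Credit Union: (1 + 0.2123/12)^12 − 1 = 23.423%
The lowest effective annual rate is Meridian Lending at 22.000%.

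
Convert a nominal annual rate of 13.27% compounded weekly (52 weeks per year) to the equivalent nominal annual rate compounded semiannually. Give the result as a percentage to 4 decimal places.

EAR = (1 + 0.1327/52)^52 − 1 = 0.141714.
Solve (1 + r/2)^2 = 1.141714: r/2 = 1.141714^(1/2) − 1 = 0.068510, so r = 0.137021 = 13.7021%.

13.7021%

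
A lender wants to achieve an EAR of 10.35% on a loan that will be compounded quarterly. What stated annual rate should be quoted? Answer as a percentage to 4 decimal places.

9.9709%

(1 + r/4)^4 − 1 = 0.1035, so 1 + r/4 = 1.1035^(1/4).
r/4 = 0.024927, so r = 0.099709 = 9.9709%.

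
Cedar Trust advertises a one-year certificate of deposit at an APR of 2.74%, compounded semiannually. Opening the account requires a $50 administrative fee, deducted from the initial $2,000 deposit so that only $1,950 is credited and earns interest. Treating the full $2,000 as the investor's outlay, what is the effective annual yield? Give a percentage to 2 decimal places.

Value after one year: 1,950 × (1 + 0.0274/2)^2 = 1,950 × 1.027588 = $2,003.80.
Effective yield on the $2,000 outlay: 2,003.80 / 2,000 − 1 = 0.001898 = 0.19%.

0.19%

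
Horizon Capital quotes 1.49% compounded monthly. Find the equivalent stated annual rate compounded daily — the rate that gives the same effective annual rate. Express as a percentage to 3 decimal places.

1.489%

EAR = (1 + 0.0149/12)^12 − 1 = 0.015002.
Solve (1 + r/365)^365 = 1.015002: r/365 = 1.015002^(1/365) − 1 = 0.000041, so r = 0.014891 = 1.489%.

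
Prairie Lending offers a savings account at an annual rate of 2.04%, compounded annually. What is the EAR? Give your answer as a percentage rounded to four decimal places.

2.0400%

Annual compounding means the effective rate equals the nominal rate: 2.0400%.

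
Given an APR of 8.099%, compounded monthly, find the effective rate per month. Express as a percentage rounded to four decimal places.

0.6749%

With a nominal annual rate compounded monthly, the periodic rate is the nominal rate divided by 12.
i = 0.08099 / 12 = 0.0067492 = 0.6749%.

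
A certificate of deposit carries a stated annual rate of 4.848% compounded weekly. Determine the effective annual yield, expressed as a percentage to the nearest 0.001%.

EAR = (1 + 0.04848/52)^52 − 1.
= (1 + 0.000932)^52 − 1 = 1.049651 − 1 = 4.965%.

4.965%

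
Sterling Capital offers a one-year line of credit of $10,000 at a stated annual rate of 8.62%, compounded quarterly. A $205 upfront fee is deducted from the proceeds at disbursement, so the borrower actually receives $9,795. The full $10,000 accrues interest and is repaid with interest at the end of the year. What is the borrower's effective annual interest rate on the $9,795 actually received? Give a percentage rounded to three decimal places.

11.182%

Amount owed after one year: 10,000 × (1 + 0.0862/4)^4 = 10,000 × 1.089027 = $10,890.27.
Effective rate on net proceeds: 10,890.27 / 9,795 − 1 = 0.111819 = 11.182%.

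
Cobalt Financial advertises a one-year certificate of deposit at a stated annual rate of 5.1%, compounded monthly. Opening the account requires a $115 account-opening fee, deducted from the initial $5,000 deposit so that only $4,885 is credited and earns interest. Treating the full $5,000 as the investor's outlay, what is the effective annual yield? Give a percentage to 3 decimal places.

Value after one year: 4,885 × (1 + 0.051/12)^12 = 4,885 × 1.052209 = $5,140.04.
Effective yield on the $5,000 outlay: 5,140.04 / 5,000 − 1 = 0.028008 = 2.801%.

2.801%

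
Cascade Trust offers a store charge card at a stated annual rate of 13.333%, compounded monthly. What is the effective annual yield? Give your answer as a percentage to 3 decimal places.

14.179%

EAR = (1 + 0.13333/12)^12 − 1.
= (1 + 0.011111)^12 − 1 = 1.141787 − 1 = 14.179%.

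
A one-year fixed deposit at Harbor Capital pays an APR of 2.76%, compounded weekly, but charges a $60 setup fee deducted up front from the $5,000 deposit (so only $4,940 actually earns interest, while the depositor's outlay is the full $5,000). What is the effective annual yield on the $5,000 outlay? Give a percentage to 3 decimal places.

Value after one year: 4,940 × (1 + 0.0276/52)^52 = 4,940 × 1.027977 = $5,078.21.
Effective yield on the $5,000 outlay: 5,078.21 / 5,000 − 1 = 0.015641 = 1.564%.

1.564%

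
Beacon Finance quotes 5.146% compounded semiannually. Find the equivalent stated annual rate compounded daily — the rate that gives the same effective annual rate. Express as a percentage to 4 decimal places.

EAR = (1 + 0.05146/2)^2 − 1 = 0.052122.
Solve (1 + r/365)^365 = 1.052122: r/365 = 1.052122^(1/365) − 1 = 0.000139, so r = 0.050813 = 5.0813%.

5.0813%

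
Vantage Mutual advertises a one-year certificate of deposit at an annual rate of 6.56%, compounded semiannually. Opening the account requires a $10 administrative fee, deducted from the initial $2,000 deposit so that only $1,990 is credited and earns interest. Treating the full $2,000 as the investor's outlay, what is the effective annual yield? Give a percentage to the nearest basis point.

6.13%

Value after one year: 1,990 × (1 + 0.0656/2)^2 = 1,990 × 1.066676 = $2,122.68.
Effective yield on the $2,000 outlay: 2,122.68 / 2,000 − 1 = 0.061342 = 6.13%.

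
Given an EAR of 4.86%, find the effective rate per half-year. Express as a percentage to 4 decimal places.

The per-half-year rate i satisfies (1 + i)^2 = 1 + 0.0486.
i = 1.0486^(1/2) − 1 = 0.0240117 = 2.4012%.

2.4012%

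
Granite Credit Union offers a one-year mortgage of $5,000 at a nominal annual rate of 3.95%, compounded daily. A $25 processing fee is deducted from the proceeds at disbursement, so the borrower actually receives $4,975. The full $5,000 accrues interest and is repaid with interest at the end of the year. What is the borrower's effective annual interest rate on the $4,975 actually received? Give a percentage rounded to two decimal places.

Amount owed after one year: 5,000 × (1 + 0.0395/365)^365 = 5,000 × 1.040288 = $5,201.44.
Effective rate on net proceeds: 5,201.44 / 4,975 − 1 = 0.045516 = 4.55%.

4.55%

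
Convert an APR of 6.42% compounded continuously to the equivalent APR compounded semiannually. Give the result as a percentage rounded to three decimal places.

EAR under continuous compounding: e^0.0642 − 1 = 0.066306.
Solve (1 + r/2)^2 = 1.066306: r/2 = 1.066306^(1/2) − 1 = 0.032621, so r = 0.065242 = 6.524%.

6.524%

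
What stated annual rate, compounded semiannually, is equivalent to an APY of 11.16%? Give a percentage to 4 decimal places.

(1 + r/2)^2 − 1 = 0.1116, so 1 + r/2 = 1.1116^(1/2).
r/2 = 0.054324, so r = 0.108649 = 10.8649%.

10.8649%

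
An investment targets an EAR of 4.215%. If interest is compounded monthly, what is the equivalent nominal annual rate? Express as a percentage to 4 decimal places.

(1 + r/12)^12 − 1 = 0.04215, so 1 + r/12 = 1.04215^(1/12).
r/12 = 0.003446, so r = 0.041357 = 4.1357%.

4.1357%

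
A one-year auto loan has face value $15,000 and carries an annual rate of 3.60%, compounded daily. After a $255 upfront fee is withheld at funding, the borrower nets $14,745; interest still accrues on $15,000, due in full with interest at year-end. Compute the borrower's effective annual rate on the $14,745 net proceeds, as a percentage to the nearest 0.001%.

5.458%

Amount owed after one year: 15,000 × (1 + 0.0360/365)^365 = 15,000 × 1.036654 = $15,549.81.
Effective rate on net proceeds: 15,549.81 / 14,745 − 1 = 0.054582 = 5.458%.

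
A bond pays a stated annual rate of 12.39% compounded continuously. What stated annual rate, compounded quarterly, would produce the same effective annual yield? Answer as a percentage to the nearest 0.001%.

12.584%

EAR under continuous compounding: e^0.1239 − 1 = 0.131903.
Solve (1 + r/4)^4 = 1.131903: r/4 = 1.131903^(1/4) − 1 = 0.031460, so r = 0.125839 = 12.584%.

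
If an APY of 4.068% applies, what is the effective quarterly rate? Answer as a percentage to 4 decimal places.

1.0018%

The per-quarter rate i satisfies (1 + i)^4 = 1 + 0.04068.
i = 1.04068^(1/4) − 1 = 0.0100184 = 1.0018%.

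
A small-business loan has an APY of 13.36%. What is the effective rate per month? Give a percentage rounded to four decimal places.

The per-month rate i satisfies (1 + i)^12 = 1 + 0.1336.
i = 1.1336^(1/12) − 1 = 0.0105047 = 1.0505%.

1.0505%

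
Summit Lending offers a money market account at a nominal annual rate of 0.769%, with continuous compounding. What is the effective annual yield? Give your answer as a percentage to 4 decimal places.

0.7720%

With continuous compounding, EAR = e^0.00769 − 1.
e^0.00769 = 1.007720, so EAR = 0.007720 = 0.7720%.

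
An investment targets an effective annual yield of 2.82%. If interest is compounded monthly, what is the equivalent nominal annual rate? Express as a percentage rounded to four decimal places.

(1 + r/12)^12 − 1 = 0.0282, so 1 + r/12 = 1.0282^(1/12).
r/12 = 0.002320, so r = 0.027842 = 2.7842%.

2.7842%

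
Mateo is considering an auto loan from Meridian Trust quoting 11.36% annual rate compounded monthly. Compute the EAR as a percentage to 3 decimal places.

EAR = (1 + 0.1136/12)^12 − 1.
= 1.119705 − 1 = 11.971%.

11.971%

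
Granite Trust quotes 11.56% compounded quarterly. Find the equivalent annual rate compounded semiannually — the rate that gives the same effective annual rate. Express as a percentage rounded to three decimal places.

EAR = (1 + 0.1156/4)^4 − 1 = 0.120709.
Solve (1 + r/2)^2 = 1.120709: r/2 = 1.120709^(1/2) − 1 = 0.058635, so r = 0.117270 = 11.727%.

11.727%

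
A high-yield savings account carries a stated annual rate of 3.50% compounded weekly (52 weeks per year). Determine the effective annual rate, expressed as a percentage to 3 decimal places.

EAR = (1 + 0.0350/52)^52 − 1.
= 1.035608 − 1 = 3.561%.

3.561%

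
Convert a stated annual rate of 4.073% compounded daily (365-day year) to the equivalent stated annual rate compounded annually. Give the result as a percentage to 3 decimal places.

4.157%

EAR = (1 + 0.04073/365)^365 − 1 = 0.041568.
Compounded annually, the equivalent nominal rate is the EAR itself: 4.157%.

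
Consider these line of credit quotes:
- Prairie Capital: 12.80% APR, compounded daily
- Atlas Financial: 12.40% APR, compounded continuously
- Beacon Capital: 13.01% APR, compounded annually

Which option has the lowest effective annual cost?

Prairie Capital: (1 + 0.1280/365)^365 − 1 = 13.653%
Atlas Financial: e^0.1240 − 1 = 13.202%
Beacon Capital: compounded annually, EAR = 13.010%
The lowest effective annual rate is Beacon Capital at 13.010%.

Beacon Capital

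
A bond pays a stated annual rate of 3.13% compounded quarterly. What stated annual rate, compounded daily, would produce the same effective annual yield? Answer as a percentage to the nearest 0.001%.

EAR = (1 + 0.0313/4)^4 − 1 = 0.031669.
Solve (1 + r/365)^365 = 1.031669: r/365 = 1.031669^(1/365) − 1 = 0.000085, so r = 0.031180 = 3.118%.

3.118%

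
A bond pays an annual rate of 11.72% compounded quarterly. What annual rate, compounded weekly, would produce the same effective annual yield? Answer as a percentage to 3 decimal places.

11.564%

EAR = (1 + 0.1172/4)^4 − 1 = 0.122452.
Solve (1 + r/52)^52 = 1.122452: r/52 = 1.122452^(1/52) − 1 = 0.002224, so r = 0.115644 = 11.564%.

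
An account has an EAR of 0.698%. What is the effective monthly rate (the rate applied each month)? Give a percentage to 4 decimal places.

The per-month rate i satisfies (1 + i)^12 = 1 + 0.00698.
i = 1.00698^(1/12) − 1 = 0.0005798 = 0.0580%.

0.0580%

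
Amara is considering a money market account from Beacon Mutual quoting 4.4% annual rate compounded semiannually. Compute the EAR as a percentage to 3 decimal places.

EAR = (1 + 0.044/2)^2 − 1.
= 1.044484 − 1 = 4.448%.

4.448%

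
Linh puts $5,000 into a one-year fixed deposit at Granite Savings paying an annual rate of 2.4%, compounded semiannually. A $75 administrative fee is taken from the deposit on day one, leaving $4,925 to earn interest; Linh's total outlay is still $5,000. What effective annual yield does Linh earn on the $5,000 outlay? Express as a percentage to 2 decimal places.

Value after one year: 4,925 × (1 + 0.024/2)^2 = 4,925 × 1.024144 = $5,043.91.
Effective yield on the $5,000 outlay: 5,043.91 / 5,000 − 1 = 0.008782 = 0.88%.

0.88%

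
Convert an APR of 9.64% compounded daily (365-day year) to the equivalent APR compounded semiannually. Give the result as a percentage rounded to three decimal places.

EAR = (1 + 0.0964/365)^365 − 1 = 0.101185.
Solve (1 + r/2)^2 = 1.101185: r/2 = 1.101185^(1/2) − 1 = 0.049374, so r = 0.098748 = 9.875%.

9.875%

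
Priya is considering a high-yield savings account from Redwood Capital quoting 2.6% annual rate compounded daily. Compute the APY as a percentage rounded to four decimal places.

EAR = (1 + 0.026/365)^365 − 1.
= (1 + 0.000071)^365 − 1 = 1.026340 − 1 = 2.6340%.

2.6340%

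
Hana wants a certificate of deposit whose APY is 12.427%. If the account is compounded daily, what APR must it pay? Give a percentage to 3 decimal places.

(1 + r/365)^365 − 1 = 0.12427, so 1 + r/365 = 1.12427^(1/365).
r/365 = 0.000321, so r = 0.117153 = 11.715%.

11.715%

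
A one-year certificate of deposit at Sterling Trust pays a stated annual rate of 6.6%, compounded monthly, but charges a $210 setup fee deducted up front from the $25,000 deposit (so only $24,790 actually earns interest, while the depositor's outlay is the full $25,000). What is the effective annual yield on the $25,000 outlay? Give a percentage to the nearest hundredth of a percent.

5.91%

Value after one year: 24,790 × (1 + 0.066/12)^12 = 24,790 × 1.068034 = $26,476.55.
Effective yield on the $25,000 outlay: 26,476.55 / 25,000 − 1 = 0.059062 = 5.91%.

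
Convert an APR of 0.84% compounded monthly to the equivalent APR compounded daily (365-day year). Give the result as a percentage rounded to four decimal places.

EAR = (1 + 0.0084/12)^12 − 1 = 0.008432.
Solve (1 + r/365)^365 = 1.008432: r/365 = 1.008432^(1/365) − 1 = 0.000023, so r = 0.008397 = 0.8397%.

0.8397%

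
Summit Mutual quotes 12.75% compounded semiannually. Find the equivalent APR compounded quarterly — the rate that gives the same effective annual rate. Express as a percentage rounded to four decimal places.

12.5530%

EAR = (1 + 0.1275/2)^2 − 1 = 0.131564.
Solve (1 + r/4)^4 = 1.131564: r/4 = 1.131564^(1/4) − 1 = 0.031383, so r = 0.125530 = 12.5530%.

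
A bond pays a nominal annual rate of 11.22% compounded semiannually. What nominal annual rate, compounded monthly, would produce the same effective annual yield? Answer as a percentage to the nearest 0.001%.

EAR = (1 + 0.1122/2)^2 − 1 = 0.115347.
Solve (1 + r/12)^12 = 1.115347: r/12 = 1.115347^(1/12) − 1 = 0.009139, so r = 0.109664 = 10.966%.

10.966%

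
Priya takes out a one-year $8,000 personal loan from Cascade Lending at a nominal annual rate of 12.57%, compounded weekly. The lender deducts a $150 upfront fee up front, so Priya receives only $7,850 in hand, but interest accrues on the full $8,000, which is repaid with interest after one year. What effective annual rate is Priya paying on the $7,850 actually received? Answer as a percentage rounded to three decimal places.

15.543%

Amount owed after one year: 8,000 × (1 + 0.1257/52)^52 = 8,000 × 1.133770 = $9,070.16.
Effective rate on net proceeds: 9,070.16 / 7,850 − 1 = 0.155434 = 15.543%.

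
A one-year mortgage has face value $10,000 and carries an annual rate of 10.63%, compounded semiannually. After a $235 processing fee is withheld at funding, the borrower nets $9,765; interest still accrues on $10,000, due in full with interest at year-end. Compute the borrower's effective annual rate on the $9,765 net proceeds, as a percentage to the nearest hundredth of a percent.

Amount owed after one year: 10,000 × (1 + 0.1063/2)^2 = 10,000 × 1.109125 = $11,091.25.
Effective rate on net proceeds: 11,091.25 / 9,765 − 1 = 0.135817 = 13.58%.

13.58%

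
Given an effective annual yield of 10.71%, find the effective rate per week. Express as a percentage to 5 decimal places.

0.19585%

The per-week rate i satisfies (1 + i)^52 = 1 + 0.1071.
i = 1.1071^(1/52) − 1 = 0.0019585 = 0.19585%.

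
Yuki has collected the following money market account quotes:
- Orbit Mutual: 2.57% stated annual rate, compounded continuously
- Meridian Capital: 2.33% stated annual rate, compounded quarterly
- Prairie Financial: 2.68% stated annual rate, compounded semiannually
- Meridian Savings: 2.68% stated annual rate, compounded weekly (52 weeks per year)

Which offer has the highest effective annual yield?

Meridian Savings

Orbit Mutual: e^0.0257 − 1 = 2.603%
Meridian Capital: (1 + 0.0233/4)^4 − 1 = 2.350%
Prairie Financial: (1 + 0.0268/2)^2 − 1 = 2.698%
Meridian Savings: (1 + 0.0268/52)^52 − 1 = 2.716%
The highest effective annual rate is Meridian Savings at 2.716%.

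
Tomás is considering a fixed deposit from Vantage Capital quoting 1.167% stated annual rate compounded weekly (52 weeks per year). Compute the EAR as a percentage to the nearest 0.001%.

1.174%

EAR = (1 + 0.01167/52)^52 − 1.
= (1 + 0.000224)^52 − 1 = 1.011737 − 1 = 1.174%.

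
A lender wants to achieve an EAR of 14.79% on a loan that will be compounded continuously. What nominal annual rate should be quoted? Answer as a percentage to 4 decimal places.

13.7934%

Continuous: nominal r satisfies e^r − 1 = 0.1479.
r = ln(1 + 0.1479) = ln(1.1479) = 0.137934 = 13.7934%.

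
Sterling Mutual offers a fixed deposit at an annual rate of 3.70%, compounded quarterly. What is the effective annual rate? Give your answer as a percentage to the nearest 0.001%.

3.752%

EAR = (1 + 0.0370/4)^4 − 1.
= (1 + 0.009250)^4 − 1 = 1.037517 − 1 = 3.752%.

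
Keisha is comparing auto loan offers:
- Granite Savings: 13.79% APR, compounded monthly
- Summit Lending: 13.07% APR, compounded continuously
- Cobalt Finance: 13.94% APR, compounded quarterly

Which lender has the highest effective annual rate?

Granite Savings

Granite Savings: (1 + 0.1379/12)^12 − 1 = 14.696%
Summit Lending: e^0.1307 − 1 = 13.963%
Cobalt Finance: (1 + 0.1394/4)^4 − 1 = 14.686%
The highest effective annual rate is Granite Savings at 14.696%.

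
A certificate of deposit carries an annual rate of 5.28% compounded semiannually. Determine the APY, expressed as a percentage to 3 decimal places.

5.350%

EAR = (1 + 0.0528/2)^2 − 1.
= (1 + 0.026400)^2 − 1 = 1.053497 − 1 = 5.350%.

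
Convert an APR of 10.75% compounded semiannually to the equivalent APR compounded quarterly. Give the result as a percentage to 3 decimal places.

10.609%

EAR = (1 + 0.1075/2)^2 − 1 = 0.110389.
Solve (1 + r/4)^4 = 1.110389: r/4 = 1.110389^(1/4) − 1 = 0.026523, so r = 0.106093 = 10.609%.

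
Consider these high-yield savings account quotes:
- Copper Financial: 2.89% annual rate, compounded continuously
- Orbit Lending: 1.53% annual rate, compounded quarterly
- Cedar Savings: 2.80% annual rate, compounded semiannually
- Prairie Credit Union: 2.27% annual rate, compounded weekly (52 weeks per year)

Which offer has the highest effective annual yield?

Copper Financial

Copper Financial: e^0.0289 − 1 = 2.932%
Orbit Lending: (1 + 0.0153/4)^4 − 1 = 1.539%
Cedar Savings: (1 + 0.0280/2)^2 − 1 = 2.820%
Prairie Credit Union: (1 + 0.0227/52)^52 − 1 = 2.295%
The highest effective annual rate is Copper Financial at 2.932%.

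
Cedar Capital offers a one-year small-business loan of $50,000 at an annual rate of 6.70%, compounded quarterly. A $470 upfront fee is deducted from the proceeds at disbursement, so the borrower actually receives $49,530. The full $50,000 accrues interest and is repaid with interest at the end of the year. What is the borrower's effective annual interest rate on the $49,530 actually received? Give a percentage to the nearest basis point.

Amount owed after one year: 50,000 × (1 + 0.0670/4)^4 = 50,000 × 1.068702 = $53,435.11.
Effective rate on net proceeds: 53,435.11 / 49,530 − 1 = 0.078843 = 7.88%.

7.88%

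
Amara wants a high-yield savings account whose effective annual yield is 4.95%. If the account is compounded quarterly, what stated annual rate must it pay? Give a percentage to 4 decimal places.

(1 + r/4)^4 − 1 = 0.0495, so 1 + r/4 = 1.0495^(1/4).
r/4 = 0.012152, so r = 0.048607 = 4.8607%.

4.8607%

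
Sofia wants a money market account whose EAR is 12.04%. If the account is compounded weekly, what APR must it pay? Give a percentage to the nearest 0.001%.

(1 + r/52)^52 − 1 = 0.1204, so 1 + r/52 = 1.1204^(1/52).
r/52 = 0.002189, so r = 0.113810 = 11.381%.

11.381%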